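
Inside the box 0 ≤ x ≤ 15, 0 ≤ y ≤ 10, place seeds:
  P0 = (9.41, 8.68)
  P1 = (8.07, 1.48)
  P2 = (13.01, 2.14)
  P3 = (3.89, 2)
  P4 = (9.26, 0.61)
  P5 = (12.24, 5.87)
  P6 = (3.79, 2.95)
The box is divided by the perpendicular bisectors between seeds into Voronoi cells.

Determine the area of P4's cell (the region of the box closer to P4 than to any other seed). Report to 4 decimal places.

1. box [0,15]×[0,10]: [(0, 0) (15, 0) (15, 10) (0, 10)]
2. ⊥bis P4·P0 via (9.335,4.645): [(0, 4.8185) (0, 0) (15, 0) (15, 4.5397)]  |A|=70.1866
3. ⊥bis P4·P1 via (8.665,1.045): [(11.2706, 4.609) (7.901, 0) (15, 0) (15, 4.5397)]  |A|=24.8248
4. ⊥bis P4·P2 via (11.135,1.375): [(10.3367, 3.3316) (7.901, 0) (11.696, 0)]  |A|=6.3217
5. ⊥bis P4·P3 via (6.575,1.305): [(10.3367, 3.3316) (7.901, 0) (11.696, 0)]  |A|=6.3217
6. ⊥bis P4·P5 via (10.75,3.24): [(10.3367, 3.3316) (7.901, 0) (11.696, 0)]  |A|=6.3217
7. ⊥bis P4·P6 via (6.525,1.78): [(10.3367, 3.3316) (7.901, 0) (11.696, 0)]  |A|=6.3217
8. canonical 3-gon: [(10.3367, 3.3316) (7.901, 0) (11.696, 0)]
9. shoelace: 6.3217

Area of P4's cell: 6.3217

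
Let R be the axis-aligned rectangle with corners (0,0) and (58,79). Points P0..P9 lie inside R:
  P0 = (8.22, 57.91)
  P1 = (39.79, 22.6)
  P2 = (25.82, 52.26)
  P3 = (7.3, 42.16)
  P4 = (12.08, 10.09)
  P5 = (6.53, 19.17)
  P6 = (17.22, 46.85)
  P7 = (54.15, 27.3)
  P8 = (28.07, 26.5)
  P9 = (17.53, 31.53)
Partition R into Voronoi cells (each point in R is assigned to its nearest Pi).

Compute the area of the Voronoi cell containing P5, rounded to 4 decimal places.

Area of P5's cell: 229.3154

1. box [0,58]×[0,79]: [(0, 0) (58, 0) (58, 79) (0, 79)]
2. ⊥bis P5·P0 via (7.375,38.54): [(0, 38.8617) (0, 0) (58, 0) (58, 36.3315)]  |A|=2180.6044
3. ⊥bis P5·P1 via (23.16,20.885): [(21.4024, 37.9281) (0, 38.8617) (0, 0) (25.3138, 0)]  |A|=895.919
4. ⊥bis P5·P2 via (16.175,35.715): [(21.9796, 32.3312) (11.6488, 38.3536) (0, 38.8617) (0, 0) (25.3138, 0)]  |A|=868.747
5. ⊥bis P5·P3 via (6.915,30.665): [(22.2042, 30.1529) (0, 30.8966) (0, 0) (25.3138, 0)]  |A|=724.6602
6. ⊥bis P5·P4 via (9.305,14.63): [(22.9453, 22.9674) (22.2042, 30.1529) (0, 30.8966) (0, 8.9425)]  |A|=331.3707
7. ⊥bis P5·P6 via (11.875,33.01): [(22.9453, 22.9674) (22.3258, 28.9739) (18.9946, 30.2604) (0, 30.8966) (0, 8.9425)]  |A|=329.4851
8. ⊥bis P5·P7 via (30.34,23.235): [(22.9453, 22.9674) (22.3258, 28.9739) (18.9946, 30.2604) (0, 30.8966) (0, 8.9425)]  |A|=329.4851
9. ⊥bis P5·P8 via (17.3,22.835): [(18.2347, 20.0882) (14.7245, 30.4034) (0, 30.8966) (0, 8.9425)]  |A|=275.242
10. ⊥bis P5·P9 via (12.03,25.35): [(18.0614, 19.9822) (6.0244, 30.6948) (0, 30.8966) (0, 8.9425)]  |A|=229.3154
11. canonical 4-gon: [(18.0614, 19.9822) (6.0244, 30.6948) (0, 30.8966) (0, 8.9425)]
12. shoelace: 229.3154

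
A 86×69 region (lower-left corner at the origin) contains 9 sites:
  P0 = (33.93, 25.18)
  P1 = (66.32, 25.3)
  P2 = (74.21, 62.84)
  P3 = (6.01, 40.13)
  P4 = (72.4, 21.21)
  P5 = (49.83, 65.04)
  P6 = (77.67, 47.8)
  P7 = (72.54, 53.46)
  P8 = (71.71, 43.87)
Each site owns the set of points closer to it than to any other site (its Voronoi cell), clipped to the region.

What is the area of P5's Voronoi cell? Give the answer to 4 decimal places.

1. box [0,86]×[0,69]: [(0, 0) (86, 0) (86, 69) (0, 69)]
2. ⊥bis P5·P0 via (41.88,45.11): [(0, 61.8158) (86, 27.5107) (86, 69) (0, 69)]  |A|=2092.9617
3. ⊥bis P5·P1 via (58.075,45.17): [(0, 61.8158) (50.0635, 41.8456) (86, 56.7574) (86, 69) (0, 69)]  |A|=1567.4494
4. ⊥bis P5·P2 via (62.02,63.94): [(0, 61.8158) (50.0635, 41.8456) (60.4138, 46.1405) (62.4766, 69) (0, 69)]  |A|=1141.9619
5. ⊥bis P5·P3 via (27.92,52.585): [(29.3215, 50.1195) (50.0635, 41.8456) (60.4138, 46.1405) (62.4766, 69) (18.5887, 69)]  |A|=861.1539
6. ⊥bis P5·P4 via (61.115,43.125): [(29.3215, 50.1195) (50.0635, 41.8456) (60.4138, 46.1405) (62.4766, 69) (18.5887, 69)]  |A|=861.1539
7. ⊥bis P5·P6 via (63.75,56.42): [(29.3215, 50.1195) (50.0635, 41.8456) (56.3367, 44.4487) (60.9306, 51.867) (62.4766, 69) (18.5887, 69)]  |A|=849.9173
8. ⊥bis P5·P7 via (61.185,59.25): [(29.3215, 50.1195) (50.0635, 41.8456) (52.9134, 43.0282) (61.6853, 60.2312) (62.4766, 69) (18.5887, 69)]  |A|=810.2893
9. ⊥bis P5·P8 via (60.77,54.455): [(29.3215, 50.1195) (48.9858, 42.2755) (56.4782, 50.0192) (61.6853, 60.2312) (62.4766, 69) (18.5887, 69)]  |A|=796.652
10. canonical 6-gon: [(29.3215, 50.1195) (48.9858, 42.2755) (56.4782, 50.0192) (61.6853, 60.2312) (62.4766, 69) (18.5887, 69)]
11. shoelace: 796.652

Area of P5's cell: 796.6520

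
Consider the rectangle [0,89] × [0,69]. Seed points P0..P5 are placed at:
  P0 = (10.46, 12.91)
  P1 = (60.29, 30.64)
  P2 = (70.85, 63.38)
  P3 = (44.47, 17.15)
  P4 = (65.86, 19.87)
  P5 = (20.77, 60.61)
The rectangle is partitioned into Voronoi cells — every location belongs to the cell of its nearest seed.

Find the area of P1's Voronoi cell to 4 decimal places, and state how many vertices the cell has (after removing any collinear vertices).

1. box [0,89]×[0,69]: [(0, 0) (89, 0) (89, 69) (0, 69)]
2. ⊥bis P1·P0 via (35.375,21.775): [(43.1228, 0) (89, 0) (89, 69) (18.5719, 69)]  |A|=4012.5349
3. ⊥bis P1·P2 via (65.57,47.01): [(21.3176, 61.2832) (43.1228, 0) (89, 0) (89, 39.4529)]  |A|=2740.8851
4. ⊥bis P1·P3 via (52.38,23.895): [(21.3176, 61.2832) (21.9042, 59.6346) (72.7557, 0) (89, 0) (89, 39.4529)]  |A|=1857.3104
5. ⊥bis P1·P4 via (63.075,25.255): [(21.3176, 61.2832) (21.9042, 59.6346) (54.8483, 21.0003) (89, 38.6628) (89, 39.4529)]  |A|=1026.5423
6. ⊥bis P1·P5 via (40.53,45.625): [(46.295, 53.227) (37.3858, 41.479) (54.8483, 21.0003) (89, 38.6628) (89, 39.4529)]  |A|=836.5011
7. canonical 5-gon: [(46.295, 53.227) (37.3858, 41.479) (54.8483, 21.0003) (89, 38.6628) (89, 39.4529)]
8. shoelace: 836.5011

Area of P1's cell: 836.5011 (5 vertices)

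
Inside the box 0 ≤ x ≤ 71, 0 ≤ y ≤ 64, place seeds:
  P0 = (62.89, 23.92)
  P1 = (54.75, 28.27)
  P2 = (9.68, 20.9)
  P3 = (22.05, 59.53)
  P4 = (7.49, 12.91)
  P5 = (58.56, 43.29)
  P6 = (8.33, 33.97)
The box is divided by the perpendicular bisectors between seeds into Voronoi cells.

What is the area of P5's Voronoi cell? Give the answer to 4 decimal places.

1. box [0,71]×[0,64]: [(0, 0) (71, 0) (71, 64) (0, 64)]
2. ⊥bis P5·P0 via (60.725,33.605): [(0, 20.0304) (71, 35.9019) (71, 64) (0, 64)]  |A|=2558.4023
3. ⊥bis P5·P1 via (56.655,35.78): [(0, 50.1512) (63.1194, 34.1402) (71, 35.9019) (71, 64) (0, 64)]  |A|=1607.8005
4. ⊥bis P5·P2 via (34.12,32.095): [(29.2475, 42.7322) (63.1194, 34.1402) (71, 35.9019) (71, 64) (19.5056, 64)]  |A|=1197.8592
5. ⊥bis P5·P3 via (40.305,51.41): [(35.7153, 41.0916) (63.1194, 34.1402) (71, 35.9019) (71, 64) (45.9052, 64)]  |A|=834.6871
6. ⊥bis P5·P4 via (33.025,28.1): [(35.7153, 41.0916) (63.1194, 34.1402) (71, 35.9019) (71, 64) (45.9052, 64)]  |A|=834.6871
7. ⊥bis P5·P6 via (33.445,38.63): [(35.7153, 41.0916) (63.1194, 34.1402) (71, 35.9019) (71, 64) (45.9052, 64)]  |A|=834.6871
8. canonical 5-gon: [(35.7153, 41.0916) (63.1194, 34.1402) (71, 35.9019) (71, 64) (45.9052, 64)]
9. shoelace: 834.6871

Area of P5's cell: 834.6871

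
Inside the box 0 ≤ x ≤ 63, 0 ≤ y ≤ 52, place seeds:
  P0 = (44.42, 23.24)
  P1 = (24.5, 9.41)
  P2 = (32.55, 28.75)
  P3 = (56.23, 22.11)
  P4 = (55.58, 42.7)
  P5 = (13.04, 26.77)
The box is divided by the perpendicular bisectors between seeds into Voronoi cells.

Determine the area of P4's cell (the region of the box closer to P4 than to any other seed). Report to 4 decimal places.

Area of P4's cell: 436.8935

1. box [0,63]×[0,52]: [(0, 0) (63, 0) (63, 52) (0, 52)]
2. ⊥bis P4·P0 via (50,32.97): [(63, 25.5147) (63, 52) (16.8169, 52)]  |A|=611.5869
3. ⊥bis P4·P1 via (40.04,26.055): [(63, 25.5147) (63, 52) (16.8169, 52)]  |A|=611.5869
4. ⊥bis P4·P2 via (44.065,35.725): [(43.463, 36.7189) (63, 25.5147) (63, 52) (34.2067, 52)]  |A|=478.7187
5. ⊥bis P4·P3 via (55.905,32.405): [(43.463, 36.7189) (51.2419, 32.2578) (63, 32.629) (63, 52) (34.2067, 52)]  |A|=436.8935
6. ⊥bis P4·P5 via (34.31,34.735): [(43.463, 36.7189) (51.2419, 32.2578) (63, 32.629) (63, 52) (34.2067, 52)]  |A|=436.8935
7. canonical 5-gon: [(43.463, 36.7189) (51.2419, 32.2578) (63, 32.629) (63, 52) (34.2067, 52)]
8. shoelace: 436.8935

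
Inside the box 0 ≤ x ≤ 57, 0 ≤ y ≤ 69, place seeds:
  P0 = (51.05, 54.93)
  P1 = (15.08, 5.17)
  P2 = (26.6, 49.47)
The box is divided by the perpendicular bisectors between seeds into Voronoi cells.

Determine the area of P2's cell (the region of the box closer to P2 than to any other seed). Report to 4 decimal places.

Area of P2's cell: 1675.8578

1. box [0,57]×[0,69]: [(0, 0) (57, 0) (57, 69) (0, 69)]
2. ⊥bis P2·P0 via (38.825,52.2): [(0, 0) (50.4819, 0) (35.0733, 69) (0, 69)]  |A|=2951.657
3. ⊥bis P2·P1 via (20.84,27.32): [(0, 32.7393) (45.8324, 20.8209) (35.0733, 69) (0, 69)]  |A|=1675.8578
4. canonical 4-gon: [(0, 32.7393) (45.8324, 20.8209) (35.0733, 69) (0, 69)]
5. shoelace: 1675.8578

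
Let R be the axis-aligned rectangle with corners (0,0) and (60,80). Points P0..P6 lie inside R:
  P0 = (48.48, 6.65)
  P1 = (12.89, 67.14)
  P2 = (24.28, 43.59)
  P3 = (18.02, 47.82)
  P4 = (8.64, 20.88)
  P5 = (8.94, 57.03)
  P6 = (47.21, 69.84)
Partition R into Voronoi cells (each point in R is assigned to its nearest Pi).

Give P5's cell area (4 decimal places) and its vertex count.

1. box [0,60]×[0,80]: [(0, 0) (60, 0) (60, 80) (0, 80)]
2. ⊥bis P5·P0 via (28.71,31.84): [(0, 9.3074) (60, 56.3975) (60, 80) (0, 80)]  |A|=2828.8538
3. ⊥bis P5·P1 via (10.915,62.085): [(0, 66.3495) (0, 9.3074) (48.5243, 47.391)]  |A|=1383.9648
4. ⊥bis P5·P2 via (16.61,50.31): [(22.8434, 57.4246) (0, 66.3495) (0, 31.3519)]  |A|=399.732
5. ⊥bis P5·P3 via (13.48,52.425): [(19.7694, 58.6256) (0, 66.3495) (0, 39.1353)]  |A|=269.0041
6. ⊥bis P5·P4 via (8.79,38.955): [(19.7694, 58.6256) (0, 66.3495) (0, 39.1353)]  |A|=269.0041
7. ⊥bis P5·P6 via (28.075,63.435): [(19.7694, 58.6256) (0, 66.3495) (0, 39.1353)]  |A|=269.0041
8. canonical 3-gon: [(19.7694, 58.6256) (0, 66.3495) (0, 39.1353)]
9. shoelace: 269.0041

Area of P5's cell: 269.0041 (3 vertices)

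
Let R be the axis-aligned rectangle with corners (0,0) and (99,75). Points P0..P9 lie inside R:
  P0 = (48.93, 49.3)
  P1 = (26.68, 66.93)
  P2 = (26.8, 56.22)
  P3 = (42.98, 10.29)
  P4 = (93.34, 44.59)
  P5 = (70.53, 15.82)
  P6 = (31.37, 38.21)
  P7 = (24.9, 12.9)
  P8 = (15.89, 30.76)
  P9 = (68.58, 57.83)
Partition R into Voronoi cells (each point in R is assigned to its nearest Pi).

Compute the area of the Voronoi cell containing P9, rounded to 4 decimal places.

1. box [0,99]×[0,75]: [(0, 0) (99, 0) (99, 75) (0, 75)]
2. ⊥bis P9·P0 via (58.755,53.565): [(82.0074, 0) (99, 0) (99, 75) (49.4501, 75)]  |A|=2495.3427
3. ⊥bis P9·P1 via (47.63,62.38): [(50.0638, 73.5863) (82.0074, 0) (99, 0) (99, 75) (50.3709, 75)]  |A|=2494.6919
4. ⊥bis P9·P2 via (47.69,57.025): [(50.0638, 73.5863) (82.0074, 0) (99, 0) (99, 75) (50.3709, 75)]  |A|=2494.6919
5. ⊥bis P9·P3 via (55.78,34.06): [(50.0638, 73.5863) (70.7127, 26.0188) (99, 10.7863) (99, 75) (50.3709, 75)]  |A|=2121.0704
6. ⊥bis P9·P4 via (80.96,51.21): [(50.0638, 73.5863) (69.2685, 29.3458) (93.6813, 75) (50.3709, 75)]  |A|=1009.0187
7. ⊥bis P9·P5 via (69.555,36.825): [(50.0638, 73.5863) (66.0916, 36.6642) (73.3624, 37.0017) (93.6813, 75) (50.3709, 75)]  |A|=981.8772
8. ⊥bis P9·P6 via (49.975,48.02): [(50.0638, 73.5863) (66.0916, 36.6642) (73.3624, 37.0017) (93.6813, 75) (50.3709, 75)]  |A|=981.8772
9. ⊥bis P9·P7 via (46.74,35.365): [(50.0638, 73.5863) (66.0916, 36.6642) (73.3624, 37.0017) (93.6813, 75) (50.3709, 75)]  |A|=981.8772
10. ⊥bis P9·P8 via (42.235,44.295): [(50.0638, 73.5863) (66.0916, 36.6642) (73.3624, 37.0017) (93.6813, 75) (50.3709, 75)]  |A|=981.8772
11. canonical 5-gon: [(50.0638, 73.5863) (66.0916, 36.6642) (73.3624, 37.0017) (93.6813, 75) (50.3709, 75)]
12. shoelace: 981.8772

Area of P9's cell: 981.8772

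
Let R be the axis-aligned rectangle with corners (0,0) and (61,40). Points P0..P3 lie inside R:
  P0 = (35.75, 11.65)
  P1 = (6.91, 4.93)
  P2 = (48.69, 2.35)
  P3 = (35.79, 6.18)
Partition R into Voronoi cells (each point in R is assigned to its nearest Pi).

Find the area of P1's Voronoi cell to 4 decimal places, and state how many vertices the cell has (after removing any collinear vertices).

Area of P1's cell: 736.6978 (5 vertices)

1. box [0,61]×[0,40]: [(0, 0) (61, 0) (61, 40) (0, 40)]
2. ⊥bis P1·P0 via (21.33,8.29): [(0, 0) (23.2617, 0) (13.9413, 40) (0, 40)]  |A|=744.0583
3. ⊥bis P1·P2 via (27.8,3.64): [(0, 0) (23.2617, 0) (13.9413, 40) (0, 40)]  |A|=744.0583
4. ⊥bis P1·P3 via (21.35,5.555): [(0, 0) (21.5904, 0) (21.2092, 8.8085) (13.9413, 40) (0, 40)]  |A|=736.6978
5. canonical 5-gon: [(0, 0) (21.5904, 0) (21.2092, 8.8085) (13.9413, 40) (0, 40)]
6. shoelace: 736.6978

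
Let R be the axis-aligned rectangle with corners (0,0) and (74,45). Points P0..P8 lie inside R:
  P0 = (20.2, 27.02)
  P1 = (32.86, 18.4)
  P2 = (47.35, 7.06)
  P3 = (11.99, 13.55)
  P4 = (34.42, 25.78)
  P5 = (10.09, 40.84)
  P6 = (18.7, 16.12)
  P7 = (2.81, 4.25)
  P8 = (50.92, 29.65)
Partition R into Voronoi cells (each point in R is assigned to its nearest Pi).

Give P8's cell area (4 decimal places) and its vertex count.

1. box [0,74]×[0,45]: [(0, 0) (74, 0) (74, 45) (0, 45)]
2. ⊥bis P8·P0 via (35.56,28.335): [(37.9858, 0) (74, 0) (74, 45) (34.1333, 45)]  |A|=1707.3204
3. ⊥bis P8·P1 via (41.89,24.025): [(34.9792, 35.1191) (56.8557, 0) (74, 0) (74, 45) (34.1333, 45)]  |A|=1375.9726
4. ⊥bis P8·P2 via (49.135,18.355): [(34.9792, 35.1191) (45.0165, 19.0059) (74, 14.4255) (74, 45) (34.1333, 45)]  |A|=1004.0019
5. ⊥bis P8·P3 via (31.455,21.6): [(34.9792, 35.1191) (45.0165, 19.0059) (74, 14.4255) (74, 45) (34.1333, 45)]  |A|=1004.0019
6. ⊥bis P8·P4 via (42.67,27.715): [(44.5292, 19.7882) (45.0165, 19.0059) (74, 14.4255) (74, 45) (38.6159, 45)]  |A|=906.798
7. ⊥bis P8·P5 via (30.505,35.245): [(44.5292, 19.7882) (45.0165, 19.0059) (74, 14.4255) (74, 45) (38.6159, 45)]  |A|=906.798
8. ⊥bis P8·P6 via (34.81,22.885): [(44.5292, 19.7882) (45.0165, 19.0059) (74, 14.4255) (74, 45) (38.6159, 45)]  |A|=906.798
9. ⊥bis P8·P7 via (26.865,16.95): [(44.5292, 19.7882) (45.0165, 19.0059) (74, 14.4255) (74, 45) (38.6159, 45)]  |A|=906.798
10. canonical 5-gon: [(44.5292, 19.7882) (45.0165, 19.0059) (74, 14.4255) (74, 45) (38.6159, 45)]
11. shoelace: 906.798

Area of P8's cell: 906.7980 (5 vertices)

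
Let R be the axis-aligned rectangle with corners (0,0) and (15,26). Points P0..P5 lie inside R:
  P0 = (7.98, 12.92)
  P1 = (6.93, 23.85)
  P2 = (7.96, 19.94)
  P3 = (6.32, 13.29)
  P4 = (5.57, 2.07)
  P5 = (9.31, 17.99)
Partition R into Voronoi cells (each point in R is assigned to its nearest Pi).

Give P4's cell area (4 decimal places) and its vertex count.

1. box [0,15]×[0,26]: [(0, 0) (15, 0) (15, 26) (0, 26)]
2. ⊥bis P4·P0 via (6.775,7.495): [(0, 8.9999) (0, 0) (15, 0) (15, 5.6681)]  |A|=110.0094
3. ⊥bis P4·P1 via (6.25,12.96): [(0, 8.9999) (0, 0) (15, 0) (15, 5.6681)]  |A|=110.0094
4. ⊥bis P4·P2 via (6.765,11.005): [(0, 8.9999) (0, 0) (15, 0) (15, 5.6681)]  |A|=110.0094
5. ⊥bis P4·P3 via (5.945,7.68): [(5.9409, 7.6803) (0, 8.0774) (0, 0) (15, 0) (15, 5.6681)]  |A|=107.2693
6. ⊥bis P4·P5 via (7.44,10.03): [(5.9409, 7.6803) (0, 8.0774) (0, 0) (15, 0) (15, 5.6681)]  |A|=107.2693
7. canonical 5-gon: [(5.9409, 7.6803) (0, 8.0774) (0, 0) (15, 0) (15, 5.6681)]
8. shoelace: 107.2693

Area of P4's cell: 107.2693 (5 vertices)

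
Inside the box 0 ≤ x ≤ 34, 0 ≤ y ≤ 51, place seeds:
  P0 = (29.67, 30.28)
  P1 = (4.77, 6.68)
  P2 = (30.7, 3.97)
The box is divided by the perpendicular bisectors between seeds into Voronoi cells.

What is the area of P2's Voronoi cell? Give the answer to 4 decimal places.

Area of P2's cell: 270.5558

1. box [0,34]×[0,51]: [(0, 0) (34, 0) (34, 51) (0, 51)]
2. ⊥bis P2·P0 via (30.185,17.125): [(0, 15.9433) (0, 0) (34, 0) (34, 17.2744)]  |A|=564.7001
3. ⊥bis P2·P1 via (17.735,5.325): [(18.9222, 16.6841) (17.1785, 0) (34, 0) (34, 17.2744)]  |A|=270.5558
4. canonical 4-gon: [(18.9222, 16.6841) (17.1785, 0) (34, 0) (34, 17.2744)]
5. shoelace: 270.5558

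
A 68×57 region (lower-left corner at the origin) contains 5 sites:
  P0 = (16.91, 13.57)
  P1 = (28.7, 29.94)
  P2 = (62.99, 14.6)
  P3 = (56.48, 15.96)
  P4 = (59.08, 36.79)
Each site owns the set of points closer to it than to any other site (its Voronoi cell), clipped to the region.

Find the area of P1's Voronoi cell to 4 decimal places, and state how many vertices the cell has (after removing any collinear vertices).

Area of P1's cell: 1395.0973 (5 vertices)

1. box [0,68]×[0,57]: [(0, 0) (68, 0) (68, 57) (0, 57)]
2. ⊥bis P1·P0 via (22.805,21.755): [(0, 38.1796) (53.0111, 0) (68, 0) (68, 57) (0, 57)]  |A|=2864.0292
3. ⊥bis P1·P2 via (45.845,22.27): [(0, 38.1796) (40.0563, 9.3303) (61.3818, 57) (0, 57)]  |A|=1839.9647
4. ⊥bis P1·P3 via (42.59,22.95): [(0, 38.1796) (36.8853, 11.6141) (59.7253, 57) (0, 57)]  |A|=1702.4421
5. ⊥bis P1·P4 via (43.89,33.365): [(0, 38.1796) (36.8853, 11.6141) (45.1095, 27.9565) (38.5608, 57) (0, 57)]  |A|=1395.0973
6. canonical 5-gon: [(0, 38.1796) (36.8853, 11.6141) (45.1095, 27.9565) (38.5608, 57) (0, 57)]
7. shoelace: 1395.0973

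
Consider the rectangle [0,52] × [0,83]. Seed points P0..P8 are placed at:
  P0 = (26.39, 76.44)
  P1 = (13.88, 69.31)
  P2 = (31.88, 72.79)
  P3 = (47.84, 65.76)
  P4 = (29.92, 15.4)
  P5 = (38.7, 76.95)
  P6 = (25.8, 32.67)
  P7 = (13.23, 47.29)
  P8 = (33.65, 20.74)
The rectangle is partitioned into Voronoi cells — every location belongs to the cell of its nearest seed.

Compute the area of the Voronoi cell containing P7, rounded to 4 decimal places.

Area of P7's cell: 666.9461

1. box [0,52]×[0,83]: [(0, 0) (52, 0) (52, 83) (0, 83)]
2. ⊥bis P7·P0 via (19.81,61.865): [(0, 70.8084) (0, 0) (52, 0) (52, 47.3326)]  |A|=3071.6647
3. ⊥bis P7·P1 via (13.555,58.3): [(28.6967, 57.853) (0, 58.7001) (0, 0) (52, 0) (52, 47.3326)]  |A|=2897.9313
4. ⊥bis P7·P2 via (22.555,60.04): [(25.4127, 57.95) (0, 58.7001) (0, 0) (52, 0) (52, 38.5047)]  |A|=2764.4319
5. ⊥bis P7·P3 via (30.535,56.525): [(32.5669, 52.7176) (25.4127, 57.95) (0, 58.7001) (0, 0) (52, 0) (52, 16.3028)]  |A|=2548.7055
6. ⊥bis P7·P4 via (21.575,31.345): [(39.0827, 40.5079) (32.5669, 52.7176) (25.4127, 57.95) (0, 58.7001) (0, 20.0535)]  |A|=998.3348
7. ⊥bis P7·P5 via (25.965,62.12): [(39.0827, 40.5079) (32.5669, 52.7176) (25.4127, 57.95) (0, 58.7001) (0, 20.0535)]  |A|=998.3348
8. ⊥bis P7·P6 via (19.515,39.98): [(33.1214, 51.6785) (32.5669, 52.7176) (25.4127, 57.95) (0, 58.7001) (0, 23.2014)]  |A|=666.9461
9. ⊥bis P7·P8 via (23.44,34.015): [(33.1214, 51.6785) (32.5669, 52.7176) (25.4127, 57.95) (0, 58.7001) (0, 23.2014)]  |A|=666.9461
10. canonical 5-gon: [(33.1214, 51.6785) (32.5669, 52.7176) (25.4127, 57.95) (0, 58.7001) (0, 23.2014)]
11. shoelace: 666.9461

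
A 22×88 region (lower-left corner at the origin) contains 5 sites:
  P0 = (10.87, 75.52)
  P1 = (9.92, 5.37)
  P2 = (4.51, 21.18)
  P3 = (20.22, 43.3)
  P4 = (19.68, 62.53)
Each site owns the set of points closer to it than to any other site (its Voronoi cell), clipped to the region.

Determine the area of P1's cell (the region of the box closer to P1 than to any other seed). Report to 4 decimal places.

1. box [0,22]×[0,88]: [(0, 0) (22, 0) (22, 88) (0, 88)]
2. ⊥bis P1·P0 via (10.395,40.445): [(0, 40.5858) (0, 0) (22, 0) (22, 40.2878)]  |A|=889.6098
3. ⊥bis P1·P2 via (7.215,13.275): [(0, 10.8061) (0, 0) (22, 0) (22, 18.3343)]  |A|=320.544
4. ⊥bis P1·P3 via (15.07,24.335): [(0, 10.8061) (0, 0) (22, 0) (22, 18.3343)]  |A|=320.544
5. ⊥bis P1·P4 via (14.8,33.95): [(0, 10.8061) (0, 0) (22, 0) (22, 18.3343)]  |A|=320.544
6. canonical 4-gon: [(0, 10.8061) (0, 0) (22, 0) (22, 18.3343)]
7. shoelace: 320.544

Area of P1's cell: 320.5440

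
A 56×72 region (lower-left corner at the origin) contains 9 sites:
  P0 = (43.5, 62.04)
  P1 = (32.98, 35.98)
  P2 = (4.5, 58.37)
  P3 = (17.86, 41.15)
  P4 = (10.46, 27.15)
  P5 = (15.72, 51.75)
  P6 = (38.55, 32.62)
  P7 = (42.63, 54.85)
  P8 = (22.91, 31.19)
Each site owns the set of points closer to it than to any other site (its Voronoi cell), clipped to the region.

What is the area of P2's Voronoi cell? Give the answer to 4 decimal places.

Area of P2's cell: 337.0496

1. box [0,56]×[0,72]: [(0, 0) (56, 0) (56, 72) (0, 72)]
2. ⊥bis P2·P0 via (24,60.205): [(0, 0) (29.6654, 0) (22.8901, 72) (0, 72)]  |A|=1891.9982
3. ⊥bis P2·P1 via (18.74,47.175): [(0, 23.3378) (24.5328, 54.5434) (22.8901, 72) (0, 72)]  |A|=796.701
4. ⊥bis P2·P3 via (11.18,49.76): [(0, 41.0861) (24.0437, 59.7402) (22.8901, 72) (0, 72)]  |A|=511.9565
5. ⊥bis P2·P4 via (7.48,42.76): [(0, 41.332) (0.4205, 41.4123) (24.0437, 59.7402) (22.8901, 72) (0, 72)]  |A|=511.9048
6. ⊥bis P2·P5 via (10.11,55.06): [(0, 41.332) (0.4205, 41.4123) (3.4397, 43.7548) (20.1049, 72) (0, 72)]  |A|=337.0496
7. ⊥bis P2·P6 via (21.525,45.495): [(0, 41.332) (0.4205, 41.4123) (3.4397, 43.7548) (20.1049, 72) (0, 72)]  |A|=337.0496
8. ⊥bis P2·P7 via (23.565,56.61): [(0, 41.332) (0.4205, 41.4123) (3.4397, 43.7548) (20.1049, 72) (0, 72)]  |A|=337.0496
9. ⊥bis P2·P8 via (13.705,44.78): [(0, 41.332) (0.4205, 41.4123) (3.4397, 43.7548) (20.1049, 72) (0, 72)]  |A|=337.0496
10. canonical 5-gon: [(0, 41.332) (0.4205, 41.4123) (3.4397, 43.7548) (20.1049, 72) (0, 72)]
11. shoelace: 337.0496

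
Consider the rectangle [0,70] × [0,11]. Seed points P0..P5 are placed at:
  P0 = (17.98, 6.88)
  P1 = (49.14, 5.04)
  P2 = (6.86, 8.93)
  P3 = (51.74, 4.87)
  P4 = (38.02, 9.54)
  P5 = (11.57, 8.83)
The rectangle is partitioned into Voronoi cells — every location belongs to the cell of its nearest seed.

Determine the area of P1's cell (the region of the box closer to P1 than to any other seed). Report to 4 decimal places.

1. box [0,70]×[0,11]: [(0, 0) (70, 0) (70, 11) (0, 11)]
2. ⊥bis P1·P0 via (33.56,5.96): [(33.2081, 0) (70, 0) (70, 11) (33.8576, 11)]  |A|=401.1388
3. ⊥bis P1·P2 via (28,6.985): [(33.2081, 0) (70, 0) (70, 11) (33.8576, 11)]  |A|=401.1388
4. ⊥bis P1·P3 via (50.44,4.955): [(33.2081, 0) (50.116, 0) (50.8353, 11) (33.8576, 11)]  |A|=186.3708
5. ⊥bis P1·P4 via (43.58,7.29): [(40.6299, 0) (50.116, 0) (50.8353, 11) (45.0813, 11)]  |A|=83.8201
6. ⊥bis P1·P5 via (30.355,6.935): [(40.6299, 0) (50.116, 0) (50.8353, 11) (45.0813, 11)]  |A|=83.8201
7. canonical 4-gon: [(40.6299, 0) (50.116, 0) (50.8353, 11) (45.0813, 11)]
8. shoelace: 83.8201

Area of P1's cell: 83.8201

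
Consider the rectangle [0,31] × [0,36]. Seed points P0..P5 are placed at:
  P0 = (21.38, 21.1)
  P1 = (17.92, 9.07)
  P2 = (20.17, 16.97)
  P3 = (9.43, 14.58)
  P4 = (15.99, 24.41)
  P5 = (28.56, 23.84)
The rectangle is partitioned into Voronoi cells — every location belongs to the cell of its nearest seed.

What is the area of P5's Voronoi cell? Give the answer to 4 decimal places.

Area of P5's cell: 142.2291

1. box [0,31]×[0,36]: [(0, 0) (31, 0) (31, 36) (0, 36)]
2. ⊥bis P5·P0 via (24.97,22.47): [(31, 6.6688) (31, 36) (19.8067, 36)]  |A|=164.1561
3. ⊥bis P5·P1 via (23.24,16.455): [(28.7916, 12.4557) (31, 10.8649) (31, 36) (19.8067, 36)]  |A|=159.5227
4. ⊥bis P5·P2 via (24.365,20.405): [(26.9739, 17.2189) (31, 12.302) (31, 36) (19.8067, 36)]  |A|=152.8162
5. ⊥bis P5·P3 via (18.995,19.21): [(26.9739, 17.2189) (31, 12.302) (31, 36) (19.8067, 36)]  |A|=152.8162
6. ⊥bis P5·P4 via (22.275,24.125): [(22.4941, 28.9578) (26.9739, 17.2189) (31, 12.302) (31, 36) (22.8135, 36)]  |A|=142.2291
7. canonical 5-gon: [(22.4941, 28.9578) (26.9739, 17.2189) (31, 12.302) (31, 36) (22.8135, 36)]
8. shoelace: 142.2291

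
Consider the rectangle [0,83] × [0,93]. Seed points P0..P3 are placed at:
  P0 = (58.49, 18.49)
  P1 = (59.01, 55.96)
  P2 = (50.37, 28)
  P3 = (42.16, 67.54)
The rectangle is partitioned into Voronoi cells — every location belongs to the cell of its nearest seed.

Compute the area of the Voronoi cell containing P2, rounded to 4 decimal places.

1. box [0,83]×[0,93]: [(0, 0) (83, 0) (83, 93) (0, 93)]
2. ⊥bis P2·P0 via (54.43,23.245): [(0, 0) (27.2059, 0) (83, 47.6392) (83, 93) (0, 93)]  |A|=6390.0074
3. ⊥bis P2·P1 via (54.69,41.98): [(0, 58.8799) (0, 0) (27.2059, 0) (70.6104, 37.0604)]  |A|=2582.8961
4. ⊥bis P2·P3 via (46.265,47.77): [(40.0973, 46.4893) (0, 38.1636) (0, 0) (27.2059, 0) (70.6104, 37.0604)]  |A|=2167.5631
5. canonical 5-gon: [(40.0973, 46.4893) (0, 38.1636) (0, 0) (27.2059, 0) (70.6104, 37.0604)]
6. shoelace: 2167.5631

Area of P2's cell: 2167.5631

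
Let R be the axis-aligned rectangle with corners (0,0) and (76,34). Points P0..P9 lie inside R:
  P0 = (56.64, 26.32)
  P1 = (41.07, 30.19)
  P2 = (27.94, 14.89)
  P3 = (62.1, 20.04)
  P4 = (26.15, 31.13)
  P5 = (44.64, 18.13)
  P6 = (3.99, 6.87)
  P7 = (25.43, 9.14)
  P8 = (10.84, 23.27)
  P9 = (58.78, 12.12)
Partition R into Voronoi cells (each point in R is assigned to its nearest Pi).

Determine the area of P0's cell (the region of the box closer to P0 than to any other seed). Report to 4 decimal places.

Area of P0's cell: 200.8588

1. box [0,76]×[0,34]: [(0, 0) (76, 0) (76, 34) (0, 34)]
2. ⊥bis P0·P1 via (48.855,28.255): [(41.8321, 0) (76, 0) (76, 34) (50.2829, 34)]  |A|=1018.0445
3. ⊥bis P0·P2 via (42.29,20.605): [(45.1615, 13.3949) (50.4961, 0) (76, 0) (76, 34) (50.2829, 34)]  |A|=960.0175
4. ⊥bis P0·P3 via (59.37,23.18): [(45.1615, 13.3949) (45.9212, 11.4873) (71.815, 34) (50.2829, 34)]  |A|=255.0849
5. ⊥bis P0·P4 via (41.395,28.725): [(45.1615, 13.3949) (45.9212, 11.4873) (71.815, 34) (50.2829, 34)]  |A|=255.0849
6. ⊥bis P0·P5 via (50.64,22.225): [(48.2329, 25.752) (53.482, 18.0608) (71.815, 34) (50.2829, 34)]  |A|=201.1327
7. ⊥bis P0·P6 via (30.315,16.595): [(48.2329, 25.752) (53.482, 18.0608) (71.815, 34) (50.2829, 34)]  |A|=201.1327
8. ⊥bis P0·P7 via (41.035,17.73): [(48.2329, 25.752) (53.482, 18.0608) (71.815, 34) (50.2829, 34)]  |A|=201.1327
9. ⊥bis P0·P8 via (33.74,24.795): [(48.2329, 25.752) (53.482, 18.0608) (71.815, 34) (50.2829, 34)]  |A|=201.1327
10. ⊥bis P0·P9 via (57.71,19.22): [(48.2329, 25.752) (53.159, 18.5341) (54.2083, 18.6923) (71.815, 34) (50.2829, 34)]  |A|=200.8588
11. canonical 5-gon: [(48.2329, 25.752) (53.159, 18.5341) (54.2083, 18.6923) (71.815, 34) (50.2829, 34)]
12. shoelace: 200.8588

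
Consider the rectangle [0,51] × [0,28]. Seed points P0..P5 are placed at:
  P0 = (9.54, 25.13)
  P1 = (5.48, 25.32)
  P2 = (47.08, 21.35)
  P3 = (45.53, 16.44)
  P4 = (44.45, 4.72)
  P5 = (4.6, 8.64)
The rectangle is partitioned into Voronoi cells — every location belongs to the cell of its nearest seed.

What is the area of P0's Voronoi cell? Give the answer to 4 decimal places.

1. box [0,51]×[0,28]: [(0, 0) (51, 0) (51, 28) (0, 28)]
2. ⊥bis P0·P1 via (7.51,25.225): [(6.3295, 0) (51, 0) (51, 28) (7.6399, 28)]  |A|=1232.4286
3. ⊥bis P0·P2 via (28.31,23.24): [(6.3295, 0) (25.9699, 0) (28.7893, 28) (7.6399, 28)]  |A|=571.0574
4. ⊥bis P0·P3 via (27.535,20.785): [(6.3295, 0) (22.5163, 0) (28.4404, 24.5346) (28.7893, 28) (7.6399, 28)]  |A|=528.6916
5. ⊥bis P0·P4 via (26.995,14.925): [(6.3295, 0) (18.2692, 0) (25.5045, 12.3756) (28.4404, 24.5346) (28.7893, 28) (7.6399, 28)]  |A|=502.4109
6. ⊥bis P0·P5 via (7.07,16.885): [(7.119, 16.8703) (25.0005, 11.5135) (25.5045, 12.3756) (28.4404, 24.5346) (28.7893, 28) (7.6399, 28)]  |A|=280.7301
7. canonical 6-gon: [(7.119, 16.8703) (25.0005, 11.5135) (25.5045, 12.3756) (28.4404, 24.5346) (28.7893, 28) (7.6399, 28)]
8. shoelace: 280.7301

Area of P0's cell: 280.7301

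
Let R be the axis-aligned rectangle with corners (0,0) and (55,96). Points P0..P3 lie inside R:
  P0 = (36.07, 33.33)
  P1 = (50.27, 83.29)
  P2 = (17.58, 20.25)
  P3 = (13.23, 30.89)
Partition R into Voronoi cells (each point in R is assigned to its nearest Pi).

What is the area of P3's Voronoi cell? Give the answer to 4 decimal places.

Area of P3's cell: 1094.8694

1. box [0,55]×[0,96]: [(0, 0) (55, 0) (55, 96) (0, 96)]
2. ⊥bis P3·P0 via (24.65,32.11): [(0, 0) (28.0803, 0) (17.8246, 96) (0, 96)]  |A|=2203.4371
3. ⊥bis P3·P1 via (31.75,57.09): [(0, 79.5331) (0, 0) (28.0803, 0) (21.1835, 64.5592)]  |A|=1748.8141
4. ⊥bis P3·P2 via (15.405,25.57): [(0, 79.5331) (0, 19.2719) (24.9325, 29.4652) (21.1835, 64.5592)]  |A|=1094.8694
5. canonical 4-gon: [(0, 79.5331) (0, 19.2719) (24.9325, 29.4652) (21.1835, 64.5592)]
6. shoelace: 1094.8694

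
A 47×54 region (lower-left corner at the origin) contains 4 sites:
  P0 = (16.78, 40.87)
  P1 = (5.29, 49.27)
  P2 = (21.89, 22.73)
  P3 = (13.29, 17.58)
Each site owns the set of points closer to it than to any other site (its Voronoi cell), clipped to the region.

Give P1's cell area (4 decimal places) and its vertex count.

Area of P1's cell: 210.4285 (4 vertices)

1. box [0,47]×[0,54]: [(0, 0) (47, 0) (47, 54) (0, 54)]
2. ⊥bis P1·P0 via (11.035,45.07): [(0, 29.9757) (17.5635, 54) (0, 54)]  |A|=210.9749
3. ⊥bis P1·P2 via (13.59,36): [(0, 29.9757) (17.5635, 54) (0, 54)]  |A|=210.9749
4. ⊥bis P1·P3 via (9.29,33.425): [(0, 31.0798) (0.9898, 31.3297) (17.5635, 54) (0, 54)]  |A|=210.4285
5. canonical 4-gon: [(0, 31.0798) (0.9898, 31.3297) (17.5635, 54) (0, 54)]
6. shoelace: 210.4285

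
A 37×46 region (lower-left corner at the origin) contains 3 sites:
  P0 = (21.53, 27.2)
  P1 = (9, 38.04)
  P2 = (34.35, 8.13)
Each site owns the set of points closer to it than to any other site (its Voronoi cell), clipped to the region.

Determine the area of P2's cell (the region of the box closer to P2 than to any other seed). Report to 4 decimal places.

Area of P2's cell: 419.7275

1. box [0,37]×[0,46]: [(0, 0) (37, 0) (37, 46) (0, 46)]
2. ⊥bis P2·P0 via (27.94,17.665): [(1.663, 0) (37, 0) (37, 23.7557)]  |A|=419.7275
3. ⊥bis P2·P1 via (21.675,23.085): [(1.663, 0) (37, 0) (37, 23.7557)]  |A|=419.7275
4. canonical 3-gon: [(1.663, 0) (37, 0) (37, 23.7557)]
5. shoelace: 419.7275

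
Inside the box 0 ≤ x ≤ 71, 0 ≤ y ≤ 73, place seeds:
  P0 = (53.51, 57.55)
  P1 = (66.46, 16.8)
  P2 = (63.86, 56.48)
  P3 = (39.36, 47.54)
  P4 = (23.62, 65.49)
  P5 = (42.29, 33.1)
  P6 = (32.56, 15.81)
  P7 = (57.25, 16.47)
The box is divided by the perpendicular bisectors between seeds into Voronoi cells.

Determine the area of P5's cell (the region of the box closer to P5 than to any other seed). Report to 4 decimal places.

1. box [0,71]×[0,73]: [(0, 0) (71, 0) (71, 73) (0, 73)]
2. ⊥bis P5·P0 via (47.9,45.325): [(0, 67.3061) (0, 0) (71, 0) (71, 34.7245)]  |A|=3622.0868
3. ⊥bis P5·P1 via (54.375,24.95): [(63.338, 38.2406) (0, 67.3061) (0, 0) (37.549, 0)]  |A|=2849.4645
4. ⊥bis P5·P2 via (53.075,44.79): [(62.1245, 36.4411) (57.0427, 41.1294) (0, 67.3061) (0, 0) (37.549, 0)]  |A|=2842.0476
5. ⊥bis P5·P3 via (40.825,40.32): [(62.1245, 36.4411) (57.0427, 41.1294) (53.2935, 42.85) (0, 32.0363) (0, 0) (37.549, 0)]  |A|=1902.2213
6. ⊥bis P5·P4 via (32.955,49.295): [(62.1245, 36.4411) (57.0427, 41.1294) (53.2935, 42.85) (4.6504, 32.9799) (0, 30.2993) (0, 0) (37.549, 0)]  |A|=1898.1826
7. ⊥bis P5·P6 via (37.425,24.455): [(49.4699, 17.6767) (62.1245, 36.4411) (57.0427, 41.1294) (53.2935, 42.85) (17.6054, 35.6085)]  |A|=563.1715
8. ⊥bis P5·P7 via (49.77,24.785): [(44.7936, 20.3083) (61.1947, 35.0625) (62.1245, 36.4411) (57.0427, 41.1294) (53.2935, 42.85) (17.6054, 35.6085)]  |A|=507.0926
9. canonical 6-gon: [(44.7936, 20.3083) (61.1947, 35.0625) (62.1245, 36.4411) (57.0427, 41.1294) (53.2935, 42.85) (17.6054, 35.6085)]
10. shoelace: 507.0926

Area of P5's cell: 507.0926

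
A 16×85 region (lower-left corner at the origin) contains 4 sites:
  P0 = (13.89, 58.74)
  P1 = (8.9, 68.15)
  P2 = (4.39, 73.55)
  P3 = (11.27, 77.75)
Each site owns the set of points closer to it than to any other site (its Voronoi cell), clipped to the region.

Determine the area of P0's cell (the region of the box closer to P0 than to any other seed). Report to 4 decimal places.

1. box [0,16]×[0,85]: [(0, 0) (16, 0) (16, 85) (0, 85)]
2. ⊥bis P0·P1 via (11.395,63.445): [(0, 57.4024) (0, 0) (16, 0) (16, 65.887)]  |A|=986.3148
3. ⊥bis P0·P2 via (9.14,66.145): [(0, 57.4024) (0, 0) (16, 0) (16, 65.887)]  |A|=986.3148
4. ⊥bis P0·P3 via (12.58,68.245): [(0, 57.4024) (0, 0) (16, 0) (16, 65.887)]  |A|=986.3148
5. canonical 4-gon: [(0, 57.4024) (0, 0) (16, 0) (16, 65.887)]
6. shoelace: 986.3148

Area of P0's cell: 986.3148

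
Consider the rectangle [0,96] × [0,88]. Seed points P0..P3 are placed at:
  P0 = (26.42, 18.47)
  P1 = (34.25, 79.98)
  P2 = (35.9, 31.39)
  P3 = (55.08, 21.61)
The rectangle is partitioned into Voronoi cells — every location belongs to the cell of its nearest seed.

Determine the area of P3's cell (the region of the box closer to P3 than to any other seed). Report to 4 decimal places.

Area of P3's cell: 2929.2458

1. box [0,96]×[0,88]: [(0, 0) (96, 0) (96, 88) (0, 88)]
2. ⊥bis P3·P0 via (40.75,20.04): [(42.9456, 0) (96, 0) (96, 88) (33.3043, 88)]  |A|=5093.0058
3. ⊥bis P3·P1 via (44.665,50.795): [(37.6546, 48.2932) (42.9456, 0) (96, 0) (96, 69.1145)]  |A|=3297.3421
4. ⊥bis P3·P2 via (45.49,26.5): [(60.8173, 56.5591) (41.0057, 17.7057) (42.9456, 0) (96, 0) (96, 69.1145)]  |A|=2929.2458
5. canonical 5-gon: [(60.8173, 56.5591) (41.0057, 17.7057) (42.9456, 0) (96, 0) (96, 69.1145)]
6. shoelace: 2929.2458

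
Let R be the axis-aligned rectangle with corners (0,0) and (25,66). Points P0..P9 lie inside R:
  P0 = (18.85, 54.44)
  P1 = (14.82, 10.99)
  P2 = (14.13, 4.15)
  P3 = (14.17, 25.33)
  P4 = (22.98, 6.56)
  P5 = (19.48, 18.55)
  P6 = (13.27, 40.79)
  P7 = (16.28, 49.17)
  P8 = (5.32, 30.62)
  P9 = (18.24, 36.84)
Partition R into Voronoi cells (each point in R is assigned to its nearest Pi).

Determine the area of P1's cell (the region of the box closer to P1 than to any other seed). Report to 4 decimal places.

1. box [0,25]×[0,66]: [(0, 0) (25, 0) (25, 66) (0, 66)]
2. ⊥bis P1·P0 via (16.835,32.715): [(0, 34.2765) (0, 0) (25, 0) (25, 31.9577)]  |A|=827.9268
3. ⊥bis P1·P2 via (14.475,7.57): [(0, 34.2765) (0, 9.0302) (25, 6.5083) (25, 31.9577)]  |A|=633.696
4. ⊥bis P1·P3 via (14.495,18.16): [(0, 17.503) (0, 9.0302) (25, 6.5083) (25, 18.6362)]  |A|=257.5085
5. ⊥bis P1·P4 via (18.9,8.775): [(24.2347, 18.6015) (0, 17.503) (0, 9.0302) (18.05, 7.2094)]  |A|=211.1124
6. ⊥bis P1·P5 via (17.15,14.77): [(20.8998, 12.4586) (11.8452, 18.0399) (0, 17.503) (0, 9.0302) (18.05, 7.2094)]  |A|=173.9952
7. ⊥bis P1·P6 via (14.045,25.89): [(20.8998, 12.4586) (11.8452, 18.0399) (0, 17.503) (0, 9.0302) (18.05, 7.2094)]  |A|=173.9952
8. ⊥bis P1·P7 via (15.55,30.08): [(20.8998, 12.4586) (11.8452, 18.0399) (0, 17.503) (0, 9.0302) (18.05, 7.2094)]  |A|=173.9952
9. ⊥bis P1·P8 via (10.07,20.805): [(20.8998, 12.4586) (11.8452, 18.0399) (3.5825, 17.6654) (0, 15.9316) (0, 9.0302) (18.05, 7.2094)]  |A|=171.1804
10. ⊥bis P1·P9 via (16.53,23.915): [(20.8998, 12.4586) (11.8452, 18.0399) (3.5825, 17.6654) (0, 15.9316) (0, 9.0302) (18.05, 7.2094)]  |A|=171.1804
11. canonical 6-gon: [(20.8998, 12.4586) (11.8452, 18.0399) (3.5825, 17.6654) (0, 15.9316) (0, 9.0302) (18.05, 7.2094)]
12. shoelace: 171.1804

Area of P1's cell: 171.1804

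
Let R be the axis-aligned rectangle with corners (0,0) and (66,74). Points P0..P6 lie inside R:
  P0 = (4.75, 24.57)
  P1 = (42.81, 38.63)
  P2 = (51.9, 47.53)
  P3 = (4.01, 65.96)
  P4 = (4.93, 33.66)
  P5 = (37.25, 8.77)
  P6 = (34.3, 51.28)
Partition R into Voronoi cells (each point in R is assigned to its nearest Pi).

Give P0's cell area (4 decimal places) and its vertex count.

Area of P0's cell: 574.5793 (5 vertices)

1. box [0,66]×[0,74]: [(0, 0) (66, 0) (66, 74) (0, 74)]
2. ⊥bis P0·P1 via (23.78,31.6): [(0, 0) (35.4536, 0) (8.1167, 74) (0, 74)]  |A|=1612.1011
3. ⊥bis P0·P2 via (28.325,36.05): [(0, 0) (35.4536, 0) (8.1167, 74) (0, 74)]  |A|=1612.1011
4. ⊥bis P0·P3 via (4.38,45.265): [(0, 45.1867) (0, 0) (35.4536, 0) (18.6378, 45.5199)]  |A|=1228.0108
5. ⊥bis P0·P4 via (4.84,29.115): [(0, 29.2108) (0, 0) (35.4536, 0) (24.8443, 28.7189)]  |A|=871.9553
6. ⊥bis P0·P5 via (21,16.67): [(0, 29.2108) (0, 0) (12.8958, 0) (25.7136, 26.3657) (24.8443, 28.7189)]  |A|=574.5793
7. ⊥bis P0·P6 via (19.525,37.925): [(0, 29.2108) (0, 0) (12.8958, 0) (25.7136, 26.3657) (24.8443, 28.7189)]  |A|=574.5793
8. canonical 5-gon: [(0, 29.2108) (0, 0) (12.8958, 0) (25.7136, 26.3657) (24.8443, 28.7189)]
9. shoelace: 574.5793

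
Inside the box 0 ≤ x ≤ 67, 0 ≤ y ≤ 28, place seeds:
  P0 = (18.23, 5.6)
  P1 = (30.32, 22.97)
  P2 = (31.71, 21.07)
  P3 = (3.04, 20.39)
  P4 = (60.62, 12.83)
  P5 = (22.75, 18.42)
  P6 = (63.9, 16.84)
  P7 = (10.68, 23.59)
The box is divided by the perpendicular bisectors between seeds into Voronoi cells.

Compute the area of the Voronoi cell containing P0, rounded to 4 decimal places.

1. box [0,67]×[0,28]: [(0, 0) (67, 0) (67, 28) (0, 28)]
2. ⊥bis P0·P1 via (24.275,14.285): [(0, 0) (44.7986, 0) (4.5703, 28) (0, 28)]  |A|=691.1651
3. ⊥bis P0·P2 via (24.97,13.335): [(0, 0) (40.2736, 0) (22.3108, 15.6522) (4.5703, 28) (0, 28)]  |A|=655.7519
4. ⊥bis P0·P3 via (10.635,12.995): [(0, 2.0724) (0, 0) (40.2736, 0) (22.3108, 15.6522) (16.8935, 19.4227)]  |A|=417.1476
5. ⊥bis P0·P4 via (39.425,9.215): [(0, 2.0724) (0, 0) (40.2736, 0) (22.3108, 15.6522) (16.8935, 19.4227)]  |A|=417.1476
6. ⊥bis P0·P5 via (20.49,12.01): [(12.4396, 14.8484) (0, 2.0724) (0, 0) (40.2736, 0) (30.5687, 8.4565)]  |A|=357.5268
7. ⊥bis P0·P6 via (41.065,11.22): [(12.4396, 14.8484) (0, 2.0724) (0, 0) (40.2736, 0) (30.5687, 8.4565)]  |A|=357.5268
8. ⊥bis P0·P7 via (14.455,14.595): [(13.8629, 14.3465) (10.6298, 12.9896) (0, 2.0724) (0, 0) (40.2736, 0) (30.5687, 8.4565)]  |A|=355.7498
9. canonical 6-gon: [(13.8629, 14.3465) (10.6298, 12.9896) (0, 2.0724) (0, 0) (40.2736, 0) (30.5687, 8.4565)]
10. shoelace: 355.7498

Area of P0's cell: 355.7498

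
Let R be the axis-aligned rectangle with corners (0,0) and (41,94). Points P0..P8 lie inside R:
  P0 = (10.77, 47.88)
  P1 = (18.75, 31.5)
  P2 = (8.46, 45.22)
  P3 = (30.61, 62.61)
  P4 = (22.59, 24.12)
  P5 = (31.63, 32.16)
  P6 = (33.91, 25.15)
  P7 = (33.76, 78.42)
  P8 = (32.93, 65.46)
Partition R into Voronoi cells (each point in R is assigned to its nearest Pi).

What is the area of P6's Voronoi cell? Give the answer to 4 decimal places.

Area of P6's cell: 345.7211

1. box [0,41]×[0,94]: [(0, 0) (41, 0) (41, 94) (0, 94)]
2. ⊥bis P6·P0 via (22.34,36.515): [(0, 13.772) (0, 0) (41, 0) (41, 55.5116)]  |A|=1420.3142
3. ⊥bis P6·P1 via (26.33,28.325): [(35.2772, 49.6856) (14.4656, 0) (41, 0) (41, 55.5116)]  |A|=818.0282
4. ⊥bis P6·P2 via (21.185,35.185): [(35.2772, 49.6856) (14.4656, 0) (41, 0) (41, 55.5116)]  |A|=818.0282
5. ⊥bis P6·P3 via (32.26,43.88): [(32.8679, 43.9336) (14.4656, 0) (41, 0) (41, 44.6499)]  |A|=764.4237
6. ⊥bis P6·P4 via (28.25,24.635): [(32.8679, 43.9336) (27.6315, 31.4323) (30.4915, 0) (41, 0) (41, 44.6499)]  |A|=512.5588
7. ⊥bis P6·P5 via (32.77,28.655): [(28.0247, 27.1116) (30.4915, 0) (41, 0) (41, 31.3318)]  |A|=345.7211
8. ⊥bis P6·P7 via (33.835,51.785): [(28.0247, 27.1116) (30.4915, 0) (41, 0) (41, 31.3318)]  |A|=345.7211
9. ⊥bis P6·P8 via (33.42,45.305): [(28.0247, 27.1116) (30.4915, 0) (41, 0) (41, 31.3318)]  |A|=345.7211
10. canonical 4-gon: [(28.0247, 27.1116) (30.4915, 0) (41, 0) (41, 31.3318)]
11. shoelace: 345.7211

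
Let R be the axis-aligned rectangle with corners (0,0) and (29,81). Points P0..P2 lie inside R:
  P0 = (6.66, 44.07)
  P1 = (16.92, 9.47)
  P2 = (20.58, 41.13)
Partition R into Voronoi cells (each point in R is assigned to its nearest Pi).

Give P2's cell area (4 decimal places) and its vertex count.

1. box [0,29]×[0,81]: [(0, 0) (29, 0) (29, 81) (0, 81)]
2. ⊥bis P2·P0 via (13.62,42.6): [(4.6226, 0) (29, 0) (29, 81) (21.7303, 81)]  |A|=1281.7063
3. ⊥bis P2·P1 via (18.75,25.3): [(10.1755, 26.2912) (29, 24.1151) (29, 81) (21.7303, 81)]  |A|=734.2727
4. canonical 4-gon: [(10.1755, 26.2912) (29, 24.1151) (29, 81) (21.7303, 81)]
5. shoelace: 734.2727

Area of P2's cell: 734.2727 (4 vertices)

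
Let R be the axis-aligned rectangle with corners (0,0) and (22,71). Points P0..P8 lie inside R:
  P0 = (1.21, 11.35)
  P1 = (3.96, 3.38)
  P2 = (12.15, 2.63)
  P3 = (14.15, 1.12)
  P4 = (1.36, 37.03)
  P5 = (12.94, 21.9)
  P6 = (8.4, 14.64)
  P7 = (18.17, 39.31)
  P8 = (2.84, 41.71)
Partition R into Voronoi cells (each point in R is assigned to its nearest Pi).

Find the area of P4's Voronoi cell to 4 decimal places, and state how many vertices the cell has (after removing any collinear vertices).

Area of P4's cell: 107.6262 (5 vertices)

1. box [0,22]×[0,71]: [(0, 0) (22, 0) (22, 71) (0, 71)]
2. ⊥bis P4·P0 via (1.285,24.19): [(0, 24.1975) (22, 24.069) (22, 71) (0, 71)]  |A|=1031.0684
3. ⊥bis P4·P1 via (2.66,20.205): [(0, 24.1975) (22, 24.069) (22, 71) (0, 71)]  |A|=1031.0684
4. ⊥bis P4·P2 via (6.755,19.83): [(0, 24.1975) (20.3012, 24.0789) (22, 24.6118) (22, 71) (0, 71)]  |A|=1030.6074
5. ⊥bis P4·P3 via (7.755,19.075): [(0, 24.1975) (20.3012, 24.0789) (22, 24.6118) (22, 71) (0, 71)]  |A|=1030.6074
6. ⊥bis P4·P5 via (7.15,29.465): [(0, 24.1975) (0.2657, 24.196) (22, 40.8307) (22, 71) (0, 71)]  |A|=848.9162
7. ⊥bis P4·P6 via (4.88,25.835): [(0, 24.3006) (0.683, 24.5153) (22, 40.8307) (22, 71) (0, 71)]  |A|=848.8383
8. ⊥bis P4·P7 via (9.765,38.17): [(0, 24.3006) (0.683, 24.5153) (10.5887, 32.0969) (5.3122, 71) (0, 71)]  |A|=352.0984
9. ⊥bis P4·P8 via (2.1,39.37): [(0, 40.0341) (0, 24.3006) (0.683, 24.5153) (10.5887, 32.0969) (9.9385, 36.8912)]  |A|=107.6262
10. canonical 5-gon: [(0, 40.0341) (0, 24.3006) (0.683, 24.5153) (10.5887, 32.0969) (9.9385, 36.8912)]
11. shoelace: 107.6262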